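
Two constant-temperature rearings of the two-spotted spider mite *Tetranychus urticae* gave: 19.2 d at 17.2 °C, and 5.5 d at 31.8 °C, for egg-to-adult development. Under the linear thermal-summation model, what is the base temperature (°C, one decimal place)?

11.3 °C

Linear rate model ⇒ the product D·(T − T_b) is constant across temperatures.
19.2·(17.2 − T_b) = 5.5·(31.8 − T_b)
T_b = (19.2·17.2 − 5.5·31.8) / (19.2 − 5.5) = 155.34 / 13.7 = 11.339 °C ≈ 11.3 °C.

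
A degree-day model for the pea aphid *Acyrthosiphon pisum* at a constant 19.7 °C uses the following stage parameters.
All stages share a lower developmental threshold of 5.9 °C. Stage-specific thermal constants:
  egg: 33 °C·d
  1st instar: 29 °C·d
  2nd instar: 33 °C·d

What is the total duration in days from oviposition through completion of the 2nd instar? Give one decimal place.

6.9 days

Daily accumulation at 19.7 °C = 19.7 − 5.9 = 13.8 DD/day.
Total K = 33 + 29 + 33 = 95 DD.
Total duration = 95 / 13.8 = 6.884 ≈ 6.9 days.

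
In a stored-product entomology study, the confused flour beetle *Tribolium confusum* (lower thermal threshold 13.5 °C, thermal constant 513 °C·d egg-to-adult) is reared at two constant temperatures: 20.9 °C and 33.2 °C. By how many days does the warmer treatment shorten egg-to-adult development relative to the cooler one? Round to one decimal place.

At 20.9 °C: 513 / (20.9 − 13.5) = 513 / 7.4 = 69.324 d.
At 33.2 °C: 513 / (33.2 − 13.5) = 513 / 19.7 = 26.041 d.
Difference = |69.324 − 26.041| = 43.284 ≈ 43.3 days.

43.3 days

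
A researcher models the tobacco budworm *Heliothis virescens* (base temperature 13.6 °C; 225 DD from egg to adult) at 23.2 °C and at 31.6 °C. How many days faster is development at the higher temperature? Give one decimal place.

At 23.2 °C: 225 / (23.2 − 13.6) = 225 / 9.6 = 23.438 d.
At 31.6 °C: 225 / (31.6 − 13.6) = 225 / 18.0 = 12.500 d.
Difference = |23.438 − 12.500| = 10.938 ≈ 10.9 days.

10.9 days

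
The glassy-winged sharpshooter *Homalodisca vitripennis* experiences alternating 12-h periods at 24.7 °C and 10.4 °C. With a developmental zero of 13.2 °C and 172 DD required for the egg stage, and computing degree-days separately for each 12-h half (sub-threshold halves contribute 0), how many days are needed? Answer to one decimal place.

Day half: max(0, 24.7 − 13.2) × 0.5 = 11.5 × 0.5 = 5.75 DD.
Night half: max(0, 10.4 − 13.2) × 0.5 = 0.0 × 0.5 = 0.00 DD.
Per 24 h: 5.75 DD/day.
Duration = 172 / 5.75 = 29.913 ≈ 29.9 days.

29.9 days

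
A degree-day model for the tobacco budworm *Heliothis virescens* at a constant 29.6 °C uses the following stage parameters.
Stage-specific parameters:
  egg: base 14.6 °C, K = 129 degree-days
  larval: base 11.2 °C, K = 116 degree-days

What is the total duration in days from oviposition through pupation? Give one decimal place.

egg: 129 / (29.6 − 14.6) = 129 / 15.0 = 8.600 d.
larval: 116 / (29.6 − 11.2) = 116 / 18.4 = 6.304 d.
Sum = 14.904 ≈ 14.9 days.

14.9 days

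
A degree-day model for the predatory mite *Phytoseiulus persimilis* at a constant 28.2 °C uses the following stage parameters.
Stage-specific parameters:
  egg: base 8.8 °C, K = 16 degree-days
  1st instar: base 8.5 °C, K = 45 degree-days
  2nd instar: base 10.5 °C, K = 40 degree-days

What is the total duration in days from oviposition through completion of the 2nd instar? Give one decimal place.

5.4 days

egg: 16 / (28.2 − 8.8) = 16 / 19.4 = 0.825 d.
1st instar: 45 / (28.2 − 8.5) = 45 / 19.7 = 2.284 d.
2nd instar: 40 / (28.2 − 10.5) = 40 / 17.7 = 2.260 d.
Sum = 5.369 ≈ 5.4 days.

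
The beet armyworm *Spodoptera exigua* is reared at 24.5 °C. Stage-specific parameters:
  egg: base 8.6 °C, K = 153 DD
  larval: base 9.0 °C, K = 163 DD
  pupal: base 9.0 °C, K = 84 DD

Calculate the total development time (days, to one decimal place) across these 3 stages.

egg: 153 / (24.5 − 8.6) = 153 / 15.9 = 9.623 d.
larval: 163 / (24.5 − 9.0) = 163 / 15.5 = 10.516 d.
pupal: 84 / (24.5 − 9.0) = 84 / 15.5 = 5.419 d.
Sum = 25.558 ≈ 25.6 days.

25.6 days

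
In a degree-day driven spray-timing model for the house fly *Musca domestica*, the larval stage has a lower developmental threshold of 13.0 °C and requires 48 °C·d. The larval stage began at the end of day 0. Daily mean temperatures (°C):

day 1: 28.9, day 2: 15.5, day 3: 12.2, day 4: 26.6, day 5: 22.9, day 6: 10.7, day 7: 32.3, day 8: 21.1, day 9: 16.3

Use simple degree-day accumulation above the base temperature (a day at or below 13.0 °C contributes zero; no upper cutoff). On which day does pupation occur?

day 7

Daily DD above 13.0 °C: 15.9, 2.5, 0.0, 13.6, 9.9, 0.0, 19.3, 8.1, 3.3.
Cumulative: 15.9, 18.4, 18.4, 32.0, 41.9, 41.9, 61.2, 69.3, 72.6.
The total first reaches 48 DD on day 7.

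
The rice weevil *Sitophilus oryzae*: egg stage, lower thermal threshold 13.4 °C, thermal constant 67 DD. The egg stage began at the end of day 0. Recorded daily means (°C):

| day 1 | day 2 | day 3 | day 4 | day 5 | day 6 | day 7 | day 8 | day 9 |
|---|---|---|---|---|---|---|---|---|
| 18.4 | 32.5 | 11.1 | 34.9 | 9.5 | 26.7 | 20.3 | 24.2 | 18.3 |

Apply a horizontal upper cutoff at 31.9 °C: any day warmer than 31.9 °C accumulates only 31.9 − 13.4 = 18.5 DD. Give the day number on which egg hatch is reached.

Daily DD above 13.4 °C (capped at 18.5): 5.0, 18.5, 0.0, 18.5, 0.0, 13.3, 6.9, 10.8, 4.9.
Cumulative: 5.0, 23.5, 23.5, 42.0, 42.0, 55.3, 62.2, 73.0, 77.9.
The total first reaches 67 DD on day 8.

day 8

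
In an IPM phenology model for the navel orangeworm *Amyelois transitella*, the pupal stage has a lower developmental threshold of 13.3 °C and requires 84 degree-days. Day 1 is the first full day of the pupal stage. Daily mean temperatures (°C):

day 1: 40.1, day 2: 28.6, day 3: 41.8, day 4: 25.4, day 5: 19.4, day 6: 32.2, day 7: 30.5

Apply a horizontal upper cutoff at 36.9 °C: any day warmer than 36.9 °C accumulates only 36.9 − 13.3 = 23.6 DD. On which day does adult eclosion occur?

day 6

Daily DD above 13.3 °C (capped at 23.6): 23.6, 15.3, 23.6, 12.1, 6.1, 18.9, 17.2.
Cumulative: 23.6, 38.9, 62.5, 74.6, 80.7, 99.6, 116.8.
The total first reaches 84 DD on day 6.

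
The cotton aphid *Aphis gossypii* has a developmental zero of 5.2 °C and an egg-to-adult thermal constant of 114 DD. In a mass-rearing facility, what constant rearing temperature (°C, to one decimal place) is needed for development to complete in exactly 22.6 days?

Required daily accumulation = 114 / 22.6 = 5.044 DD/day.
T = T_base + 5.044 = 5.2 + 5.044 = 10.244 ≈ 10.2 °C.

10.2 °C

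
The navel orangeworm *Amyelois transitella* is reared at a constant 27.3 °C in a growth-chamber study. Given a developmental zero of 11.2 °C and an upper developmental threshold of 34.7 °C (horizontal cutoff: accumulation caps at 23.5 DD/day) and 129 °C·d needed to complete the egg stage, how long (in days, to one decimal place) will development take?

Daily accumulation = 27.3 − 11.2 = 16.1 DD/day.
Duration = 129 / 16.1 = 8.012 ≈ 8.0 days.

8.0 days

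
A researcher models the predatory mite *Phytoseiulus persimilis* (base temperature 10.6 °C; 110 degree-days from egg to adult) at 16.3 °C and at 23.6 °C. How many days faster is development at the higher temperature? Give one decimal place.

At 16.3 °C: 110 / (16.3 − 10.6) = 110 / 5.7 = 19.298 d.
At 23.6 °C: 110 / (23.6 − 10.6) = 110 / 13.0 = 8.462 d.
Difference = |19.298 − 8.462| = 10.837 ≈ 10.8 days.

10.8 days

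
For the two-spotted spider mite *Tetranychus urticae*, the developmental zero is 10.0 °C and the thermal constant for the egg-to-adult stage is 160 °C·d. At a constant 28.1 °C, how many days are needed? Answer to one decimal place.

8.8 days

Daily accumulation = 28.1 − 10.0 = 18.1 DD/day.
Duration = 160 / 18.1 = 8.840 ≈ 8.8 days.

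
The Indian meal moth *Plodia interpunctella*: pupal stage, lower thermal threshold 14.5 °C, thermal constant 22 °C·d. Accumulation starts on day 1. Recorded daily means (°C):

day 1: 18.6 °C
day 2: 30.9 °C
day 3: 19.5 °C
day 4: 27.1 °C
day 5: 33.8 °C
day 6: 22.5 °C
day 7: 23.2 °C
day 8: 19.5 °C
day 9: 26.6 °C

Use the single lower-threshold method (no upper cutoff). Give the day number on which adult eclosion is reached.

Daily DD above 14.5 °C: 4.1, 16.4, 5.0, 12.6, 19.3, 8.0, 8.7, 5.0, 12.1.
Cumulative: 4.1, 20.5, 25.5, 38.1, 57.4, 65.4, 74.1, 79.1, 91.2.
The total first reaches 22 DD on day 3.

day 3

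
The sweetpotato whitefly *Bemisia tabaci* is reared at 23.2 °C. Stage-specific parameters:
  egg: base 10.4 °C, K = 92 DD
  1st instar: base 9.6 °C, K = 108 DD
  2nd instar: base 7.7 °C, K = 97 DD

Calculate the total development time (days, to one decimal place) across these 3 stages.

egg: 92 / (23.2 − 10.4) = 92 / 12.8 = 7.188 d.
1st instar: 108 / (23.2 − 9.6) = 108 / 13.6 = 7.941 d.
2nd instar: 97 / (23.2 − 7.7) = 97 / 15.5 = 6.258 d.
Sum = 21.387 ≈ 21.4 days.

21.4 days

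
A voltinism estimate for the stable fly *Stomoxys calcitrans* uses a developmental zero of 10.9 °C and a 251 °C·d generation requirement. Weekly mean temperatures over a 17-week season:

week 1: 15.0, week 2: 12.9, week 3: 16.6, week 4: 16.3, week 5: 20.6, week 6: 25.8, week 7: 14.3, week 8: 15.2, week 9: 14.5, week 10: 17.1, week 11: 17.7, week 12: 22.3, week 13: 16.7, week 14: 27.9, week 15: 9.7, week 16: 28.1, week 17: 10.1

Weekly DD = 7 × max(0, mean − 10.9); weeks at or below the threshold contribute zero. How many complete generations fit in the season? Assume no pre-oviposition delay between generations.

Weekly DD (7 × max(0, T̄ − 10.9)): 28.7, 14.0, 39.9, 37.8, 67.9, 104.3, 23.8, 30.1, 25.2, 43.4, 47.6, 79.8, 40.6, 119.0, 0.0, 120.4, 0.0.
Season total = 822.5 DD.
Complete generations = ⌊822.5 / 251⌋ = 3.

3 generations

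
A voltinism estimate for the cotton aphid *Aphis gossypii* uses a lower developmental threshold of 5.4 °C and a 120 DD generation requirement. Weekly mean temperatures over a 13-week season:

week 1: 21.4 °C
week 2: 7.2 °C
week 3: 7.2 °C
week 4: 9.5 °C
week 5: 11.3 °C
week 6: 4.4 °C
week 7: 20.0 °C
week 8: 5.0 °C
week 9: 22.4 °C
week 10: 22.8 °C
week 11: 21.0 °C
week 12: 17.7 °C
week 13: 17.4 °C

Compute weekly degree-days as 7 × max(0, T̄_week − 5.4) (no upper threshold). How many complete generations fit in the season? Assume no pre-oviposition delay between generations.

6 generations

Weekly DD (7 × max(0, T̄ − 5.4)): 112.0, 12.6, 12.6, 28.7, 41.3, 0.0, 102.2, 0.0, 119.0, 121.8, 109.2, 86.1, 84.0.
Season total = 829.5 DD.
Complete generations = ⌊829.5 / 120⌋ = 6.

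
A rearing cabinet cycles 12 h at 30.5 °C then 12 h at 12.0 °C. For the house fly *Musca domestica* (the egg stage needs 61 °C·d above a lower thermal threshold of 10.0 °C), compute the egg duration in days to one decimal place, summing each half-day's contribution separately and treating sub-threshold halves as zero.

Day half: max(0, 30.5 − 10.0) × 0.5 = 20.5 × 0.5 = 10.25 DD.
Night half: max(0, 12.0 − 10.0) × 0.5 = 2.0 × 0.5 = 1.00 DD.
Per 24 h: 11.25 DD/day.
Duration = 61 / 11.25 = 5.422 ≈ 5.4 days.

5.4 days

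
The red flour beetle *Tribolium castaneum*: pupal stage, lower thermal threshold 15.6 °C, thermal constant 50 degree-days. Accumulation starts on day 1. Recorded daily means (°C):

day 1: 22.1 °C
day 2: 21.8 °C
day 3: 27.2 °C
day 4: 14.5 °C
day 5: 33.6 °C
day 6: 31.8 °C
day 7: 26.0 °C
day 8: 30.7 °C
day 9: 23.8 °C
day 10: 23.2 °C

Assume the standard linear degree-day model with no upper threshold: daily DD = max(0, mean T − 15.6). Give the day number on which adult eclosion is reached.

Daily DD above 15.6 °C: 6.5, 6.2, 11.6, 0.0, 18.0, 16.2, 10.4, 15.1, 8.2, 7.6.
Cumulative: 6.5, 12.7, 24.3, 24.3, 42.3, 58.5, 68.9, 84.0, 92.2, 99.8.
The total first reaches 50 DD on day 6.

day 6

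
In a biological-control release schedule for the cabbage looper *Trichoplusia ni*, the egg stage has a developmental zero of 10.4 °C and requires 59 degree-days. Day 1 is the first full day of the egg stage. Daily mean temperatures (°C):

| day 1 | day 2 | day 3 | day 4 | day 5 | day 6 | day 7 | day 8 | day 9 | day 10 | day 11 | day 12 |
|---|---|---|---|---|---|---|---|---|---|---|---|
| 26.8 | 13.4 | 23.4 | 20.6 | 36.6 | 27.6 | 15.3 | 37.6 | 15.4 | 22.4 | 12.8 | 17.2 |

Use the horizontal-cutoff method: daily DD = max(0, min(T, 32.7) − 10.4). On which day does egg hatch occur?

day 5

Daily DD above 10.4 °C (capped at 22.3): 16.4, 3.0, 13.0, 10.2, 22.3, 17.2, 4.9, 22.3, 5.0, 12.0, 2.4, 6.8.
Cumulative: 16.4, 19.4, 32.4, 42.6, 64.9, 82.1, 87.0, 109.3, 114.3, 126.3, 128.7, 135.5.
The total first reaches 59 DD on day 5.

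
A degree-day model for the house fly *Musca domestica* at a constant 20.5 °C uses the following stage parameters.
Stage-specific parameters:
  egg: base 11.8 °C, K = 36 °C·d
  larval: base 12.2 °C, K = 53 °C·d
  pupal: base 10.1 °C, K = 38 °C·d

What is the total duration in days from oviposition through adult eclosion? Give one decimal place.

egg: 36 / (20.5 − 11.8) = 36 / 8.7 = 4.138 d.
larval: 53 / (20.5 − 12.2) = 53 / 8.3 = 6.386 d.
pupal: 38 / (20.5 − 10.1) = 38 / 10.4 = 3.654 d.
Sum = 14.177 ≈ 14.2 days.

14.2 days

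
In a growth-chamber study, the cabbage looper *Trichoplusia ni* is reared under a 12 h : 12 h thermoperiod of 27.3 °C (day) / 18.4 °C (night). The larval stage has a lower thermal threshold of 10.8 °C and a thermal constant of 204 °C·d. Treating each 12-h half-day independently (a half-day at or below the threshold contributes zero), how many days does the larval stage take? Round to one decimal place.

16.9 days

Day half: max(0, 27.3 − 10.8) × 0.5 = 16.5 × 0.5 = 8.25 DD.
Night half: max(0, 18.4 − 10.8) × 0.5 = 7.6 × 0.5 = 3.80 DD.
Per 24 h: 12.05 DD/day.
Duration = 204 / 12.05 = 16.929 ≈ 16.9 days.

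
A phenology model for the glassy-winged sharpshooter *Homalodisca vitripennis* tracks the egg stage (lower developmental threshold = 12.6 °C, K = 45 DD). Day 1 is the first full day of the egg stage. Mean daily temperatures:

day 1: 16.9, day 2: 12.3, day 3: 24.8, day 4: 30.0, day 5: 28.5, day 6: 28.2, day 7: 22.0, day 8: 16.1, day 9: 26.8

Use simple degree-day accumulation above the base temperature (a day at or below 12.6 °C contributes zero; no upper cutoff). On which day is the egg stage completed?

day 5

Daily DD above 12.6 °C: 4.3, 0.0, 12.2, 17.4, 15.9, 15.6, 9.4, 3.5, 14.2.
Cumulative: 4.3, 4.3, 16.5, 33.9, 49.8, 65.4, 74.8, 78.3, 92.5.
The total first reaches 45 DD on day 5.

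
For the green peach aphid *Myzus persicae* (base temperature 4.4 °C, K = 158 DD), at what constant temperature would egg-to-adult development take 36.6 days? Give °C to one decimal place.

8.7 °C

Required daily accumulation = 158 / 36.6 = 4.317 DD/day.
T = T_base + 4.317 = 4.4 + 4.317 = 8.717 ≈ 8.7 °C.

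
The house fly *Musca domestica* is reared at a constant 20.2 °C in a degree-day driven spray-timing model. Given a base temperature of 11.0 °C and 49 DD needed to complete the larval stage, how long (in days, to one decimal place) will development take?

Daily accumulation = 20.2 − 11.0 = 9.2 DD/day.
Duration = 49 / 9.2 = 5.326 ≈ 5.3 days.

5.3 days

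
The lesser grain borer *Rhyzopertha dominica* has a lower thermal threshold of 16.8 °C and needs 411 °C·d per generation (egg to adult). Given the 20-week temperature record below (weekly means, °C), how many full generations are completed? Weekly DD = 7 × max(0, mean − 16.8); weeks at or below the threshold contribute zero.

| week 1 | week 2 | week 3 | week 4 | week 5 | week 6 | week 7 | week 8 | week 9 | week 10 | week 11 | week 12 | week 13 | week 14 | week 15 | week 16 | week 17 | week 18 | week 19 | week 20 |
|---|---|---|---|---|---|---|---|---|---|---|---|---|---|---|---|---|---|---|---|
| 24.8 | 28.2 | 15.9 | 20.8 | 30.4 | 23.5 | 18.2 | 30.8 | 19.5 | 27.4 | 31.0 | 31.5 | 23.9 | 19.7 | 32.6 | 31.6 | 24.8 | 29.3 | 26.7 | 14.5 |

2 generations

Weekly DD (7 × max(0, T̄ − 16.8)): 56.0, 79.8, 0.0, 28.0, 95.2, 46.9, 9.8, 98.0, 18.9, 74.2, 99.4, 102.9, 49.7, 20.3, 110.6, 103.6, 56.0, 87.5, 69.3, 0.0.
Season total = 1206.1 DD.
Complete generations = ⌊1206.1 / 411⌋ = 2.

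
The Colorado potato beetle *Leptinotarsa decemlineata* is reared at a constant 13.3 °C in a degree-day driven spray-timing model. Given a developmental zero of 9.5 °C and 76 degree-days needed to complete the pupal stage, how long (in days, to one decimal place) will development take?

20.0 days

Daily accumulation = 13.3 − 9.5 = 3.8 DD/day.
Duration = 76 / 3.8 = 20.000 ≈ 20.0 days.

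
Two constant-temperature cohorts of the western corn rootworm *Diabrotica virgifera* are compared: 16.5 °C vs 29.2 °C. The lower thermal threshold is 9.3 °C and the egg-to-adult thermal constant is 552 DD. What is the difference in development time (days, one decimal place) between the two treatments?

48.9 days

At 16.5 °C: 552 / (16.5 − 9.3) = 552 / 7.2 = 76.667 d.
At 29.2 °C: 552 / (29.2 − 9.3) = 552 / 19.9 = 27.739 d.
Difference = |76.667 − 27.739| = 48.928 ≈ 48.9 days.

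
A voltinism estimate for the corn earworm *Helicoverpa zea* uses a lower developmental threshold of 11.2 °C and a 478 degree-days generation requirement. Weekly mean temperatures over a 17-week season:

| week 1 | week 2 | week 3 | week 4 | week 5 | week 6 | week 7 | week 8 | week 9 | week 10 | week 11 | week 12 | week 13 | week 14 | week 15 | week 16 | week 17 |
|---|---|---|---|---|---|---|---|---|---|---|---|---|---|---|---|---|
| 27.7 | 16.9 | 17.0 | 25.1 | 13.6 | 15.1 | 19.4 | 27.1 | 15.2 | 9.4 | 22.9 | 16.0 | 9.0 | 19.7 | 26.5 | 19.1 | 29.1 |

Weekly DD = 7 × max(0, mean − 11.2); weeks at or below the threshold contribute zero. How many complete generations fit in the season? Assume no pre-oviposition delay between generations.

Weekly DD (7 × max(0, T̄ − 11.2)): 115.5, 39.9, 40.6, 97.3, 16.8, 27.3, 57.4, 111.3, 28.0, 0.0, 81.9, 33.6, 0.0, 59.5, 107.1, 55.3, 125.3.
Season total = 996.8 DD.
Complete generations = ⌊996.8 / 478⌋ = 2.

2 generations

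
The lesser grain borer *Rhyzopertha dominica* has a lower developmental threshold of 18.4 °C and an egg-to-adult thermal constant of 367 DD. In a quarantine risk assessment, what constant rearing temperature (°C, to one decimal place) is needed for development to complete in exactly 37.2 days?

28.3 °C

Required daily accumulation = 367 / 37.2 = 9.866 DD/day.
T = T_base + 9.866 = 18.4 + 9.866 = 28.266 ≈ 28.3 °C.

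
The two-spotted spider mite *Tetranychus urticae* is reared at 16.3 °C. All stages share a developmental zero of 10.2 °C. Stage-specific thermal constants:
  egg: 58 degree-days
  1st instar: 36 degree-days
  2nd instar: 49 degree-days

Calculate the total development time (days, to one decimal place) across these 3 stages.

Daily accumulation at 16.3 °C = 16.3 − 10.2 = 6.1 DD/day.
Total K = 58 + 36 + 49 = 143 DD.
Total duration = 143 / 6.1 = 23.443 ≈ 23.4 days.

23.4 days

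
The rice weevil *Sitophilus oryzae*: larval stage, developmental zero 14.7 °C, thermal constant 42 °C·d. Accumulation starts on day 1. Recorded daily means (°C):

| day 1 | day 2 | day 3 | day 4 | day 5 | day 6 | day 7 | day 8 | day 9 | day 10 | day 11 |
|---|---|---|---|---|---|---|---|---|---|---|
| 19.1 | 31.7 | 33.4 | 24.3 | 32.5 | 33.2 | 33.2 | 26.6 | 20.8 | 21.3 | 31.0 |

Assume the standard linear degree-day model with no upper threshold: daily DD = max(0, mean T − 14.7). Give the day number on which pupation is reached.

Daily DD above 14.7 °C: 4.4, 17.0, 18.7, 9.6, 17.8, 18.5, 18.5, 11.9, 6.1, 6.6, 16.3.
Cumulative: 4.4, 21.4, 40.1, 49.7, 67.5, 86.0, 104.5, 116.4, 122.5, 129.1, 145.4.
The total first reaches 42 DD on day 4.

day 4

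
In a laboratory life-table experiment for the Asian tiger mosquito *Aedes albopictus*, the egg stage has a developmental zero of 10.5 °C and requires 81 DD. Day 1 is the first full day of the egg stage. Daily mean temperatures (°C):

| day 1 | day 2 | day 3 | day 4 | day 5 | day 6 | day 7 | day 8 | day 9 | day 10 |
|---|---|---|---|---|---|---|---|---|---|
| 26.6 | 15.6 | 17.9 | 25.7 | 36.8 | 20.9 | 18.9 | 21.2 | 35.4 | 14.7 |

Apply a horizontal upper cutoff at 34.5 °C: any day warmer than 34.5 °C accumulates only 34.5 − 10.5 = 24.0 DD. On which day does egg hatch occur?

day 7

Daily DD above 10.5 °C (capped at 24.0): 16.1, 5.1, 7.4, 15.2, 24.0, 10.4, 8.4, 10.7, 24.0, 4.2.
Cumulative: 16.1, 21.2, 28.6, 43.8, 67.8, 78.2, 86.6, 97.3, 121.3, 125.5.
The total first reaches 81 DD on day 7.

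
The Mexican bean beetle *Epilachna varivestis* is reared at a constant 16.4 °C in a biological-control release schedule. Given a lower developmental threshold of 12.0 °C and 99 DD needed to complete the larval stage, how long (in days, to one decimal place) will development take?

22.5 days

Daily accumulation = 16.4 − 12.0 = 4.4 DD/day.
Duration = 99 / 4.4 = 22.500 ≈ 22.5 days.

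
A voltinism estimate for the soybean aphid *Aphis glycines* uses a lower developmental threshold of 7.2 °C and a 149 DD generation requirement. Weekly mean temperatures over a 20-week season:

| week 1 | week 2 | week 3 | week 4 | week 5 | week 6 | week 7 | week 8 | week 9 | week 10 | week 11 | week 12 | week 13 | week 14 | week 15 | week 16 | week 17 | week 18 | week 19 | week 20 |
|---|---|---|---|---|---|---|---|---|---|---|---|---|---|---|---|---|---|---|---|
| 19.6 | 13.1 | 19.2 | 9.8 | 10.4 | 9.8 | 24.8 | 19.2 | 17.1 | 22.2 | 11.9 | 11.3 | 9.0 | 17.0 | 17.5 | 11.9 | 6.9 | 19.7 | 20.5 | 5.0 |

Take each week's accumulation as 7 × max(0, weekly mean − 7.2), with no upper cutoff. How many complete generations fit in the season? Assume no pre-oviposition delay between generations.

7 generations

Weekly DD (7 × max(0, T̄ − 7.2)): 86.8, 41.3, 84.0, 18.2, 22.4, 18.2, 123.2, 84.0, 69.3, 105.0, 32.9, 28.7, 12.6, 68.6, 72.1, 32.9, 0.0, 87.5, 93.1, 0.0.
Season total = 1080.8 DD.
Complete generations = ⌊1080.8 / 149⌋ = 7.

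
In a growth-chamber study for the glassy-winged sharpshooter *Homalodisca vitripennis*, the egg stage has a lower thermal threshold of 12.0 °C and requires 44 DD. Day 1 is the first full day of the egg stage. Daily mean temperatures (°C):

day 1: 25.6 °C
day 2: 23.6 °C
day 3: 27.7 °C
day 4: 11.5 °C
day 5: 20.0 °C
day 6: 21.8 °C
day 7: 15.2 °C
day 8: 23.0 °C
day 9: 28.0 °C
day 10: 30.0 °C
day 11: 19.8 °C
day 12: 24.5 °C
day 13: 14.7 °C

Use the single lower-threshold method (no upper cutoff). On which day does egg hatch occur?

Daily DD above 12.0 °C: 13.6, 11.6, 15.7, 0.0, 8.0, 9.8, 3.2, 11.0, 16.0, 18.0, 7.8, 12.5, 2.7.
Cumulative: 13.6, 25.2, 40.9, 40.9, 48.9, 58.7, 61.9, 72.9, 88.9, 106.9, 114.7, 127.2, 129.9.
The total first reaches 44 DD on day 5.

day 5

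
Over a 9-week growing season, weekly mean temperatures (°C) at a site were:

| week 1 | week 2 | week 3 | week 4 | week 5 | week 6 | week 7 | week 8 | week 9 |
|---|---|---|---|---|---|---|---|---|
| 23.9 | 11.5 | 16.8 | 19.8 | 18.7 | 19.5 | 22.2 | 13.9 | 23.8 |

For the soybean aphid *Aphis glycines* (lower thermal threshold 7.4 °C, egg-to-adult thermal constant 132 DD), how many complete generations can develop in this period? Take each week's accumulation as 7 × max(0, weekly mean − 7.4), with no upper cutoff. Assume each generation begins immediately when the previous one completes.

5 generations

Weekly DD (7 × max(0, T̄ − 7.4)): 115.5, 28.7, 65.8, 86.8, 79.1, 84.7, 103.6, 45.5, 114.8.
Season total = 724.5 DD.
Complete generations = ⌊724.5 / 132⌋ = 5.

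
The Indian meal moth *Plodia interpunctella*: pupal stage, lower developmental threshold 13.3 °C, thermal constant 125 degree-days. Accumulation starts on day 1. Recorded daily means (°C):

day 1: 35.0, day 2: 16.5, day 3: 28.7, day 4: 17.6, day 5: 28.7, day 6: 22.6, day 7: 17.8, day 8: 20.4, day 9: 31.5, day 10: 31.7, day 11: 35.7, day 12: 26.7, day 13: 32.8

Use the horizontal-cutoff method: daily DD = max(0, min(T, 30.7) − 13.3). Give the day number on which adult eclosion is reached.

day 11

Daily DD above 13.3 °C (capped at 17.4): 17.4, 3.2, 15.4, 4.3, 15.4, 9.3, 4.5, 7.1, 17.4, 17.4, 17.4, 13.4, 17.4.
Cumulative: 17.4, 20.6, 36.0, 40.3, 55.7, 65.0, 69.5, 76.6, 94.0, 111.4, 128.8, 142.2, 159.6.
The total first reaches 125 DD on day 11.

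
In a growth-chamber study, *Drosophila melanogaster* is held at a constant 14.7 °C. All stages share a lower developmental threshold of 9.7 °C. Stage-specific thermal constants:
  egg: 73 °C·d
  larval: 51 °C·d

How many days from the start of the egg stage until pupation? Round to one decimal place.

Daily accumulation at 14.7 °C = 14.7 − 9.7 = 5.0 DD/day.
Total K = 73 + 51 = 124 DD.
Total duration = 124 / 5.0 = 24.800 ≈ 24.8 days.

24.8 days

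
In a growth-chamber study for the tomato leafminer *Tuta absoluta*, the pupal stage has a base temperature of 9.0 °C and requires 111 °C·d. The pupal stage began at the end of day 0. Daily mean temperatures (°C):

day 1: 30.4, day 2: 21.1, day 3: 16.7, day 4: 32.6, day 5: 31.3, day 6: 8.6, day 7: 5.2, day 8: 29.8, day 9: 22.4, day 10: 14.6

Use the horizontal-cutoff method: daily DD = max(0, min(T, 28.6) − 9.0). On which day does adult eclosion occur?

Daily DD above 9.0 °C (capped at 19.6): 19.6, 12.1, 7.7, 19.6, 19.6, 0.0, 0.0, 19.6, 13.4, 5.6.
Cumulative: 19.6, 31.7, 39.4, 59.0, 78.6, 78.6, 78.6, 98.2, 111.6, 117.2.
The total first reaches 111 DD on day 9.

day 9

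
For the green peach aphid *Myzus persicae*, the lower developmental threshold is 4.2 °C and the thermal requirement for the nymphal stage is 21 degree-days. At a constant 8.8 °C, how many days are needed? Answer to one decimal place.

Daily accumulation = 8.8 − 4.2 = 4.6 DD/day.
Duration = 21 / 4.6 = 4.565 ≈ 4.6 days.

4.6 days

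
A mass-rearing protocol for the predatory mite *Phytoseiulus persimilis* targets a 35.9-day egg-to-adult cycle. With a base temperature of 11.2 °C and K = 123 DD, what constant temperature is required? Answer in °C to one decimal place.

Required daily accumulation = 123 / 35.9 = 3.426 DD/day.
T = T_base + 3.426 = 11.2 + 3.426 = 14.626 ≈ 14.6 °C.

14.6 °C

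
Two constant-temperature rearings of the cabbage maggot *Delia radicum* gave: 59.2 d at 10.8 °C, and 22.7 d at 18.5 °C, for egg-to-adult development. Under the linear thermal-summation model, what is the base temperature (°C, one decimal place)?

6.0 °C

Linear rate model ⇒ the product D·(T − T_b) is constant across temperatures.
59.2·(10.8 − T_b) = 22.7·(18.5 − T_b)
T_b = (59.2·10.8 − 22.7·18.5) / (59.2 − 22.7) = 219.41 / 36.5 = 6.011 °C ≈ 6.0 °C.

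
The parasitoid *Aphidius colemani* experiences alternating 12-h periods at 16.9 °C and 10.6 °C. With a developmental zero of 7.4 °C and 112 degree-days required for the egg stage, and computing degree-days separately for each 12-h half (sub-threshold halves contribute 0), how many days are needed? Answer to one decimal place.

17.6 days

Day half: max(0, 16.9 − 7.4) × 0.5 = 9.5 × 0.5 = 4.75 DD.
Night half: max(0, 10.6 − 7.4) × 0.5 = 3.2 × 0.5 = 1.60 DD.
Per 24 h: 6.35 DD/day.
Duration = 112 / 6.35 = 17.638 ≈ 17.6 days.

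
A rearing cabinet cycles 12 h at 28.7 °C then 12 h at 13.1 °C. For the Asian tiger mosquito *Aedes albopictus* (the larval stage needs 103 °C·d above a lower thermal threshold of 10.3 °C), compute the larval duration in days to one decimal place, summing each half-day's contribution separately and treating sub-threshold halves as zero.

9.7 days

Day half: max(0, 28.7 − 10.3) × 0.5 = 18.4 × 0.5 = 9.20 DD.
Night half: max(0, 13.1 − 10.3) × 0.5 = 2.8 × 0.5 = 1.40 DD.
Per 24 h: 10.60 DD/day.
Duration = 103 / 10.60 = 9.717 ≈ 9.7 days.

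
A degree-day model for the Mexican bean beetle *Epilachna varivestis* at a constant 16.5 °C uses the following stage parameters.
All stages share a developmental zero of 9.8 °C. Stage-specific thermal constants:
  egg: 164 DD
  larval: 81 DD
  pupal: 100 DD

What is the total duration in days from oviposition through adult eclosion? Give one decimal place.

Daily accumulation at 16.5 °C = 16.5 − 9.8 = 6.7 DD/day.
Total K = 164 + 81 + 100 = 345 DD.
Total duration = 345 / 6.7 = 51.493 ≈ 51.5 days.

51.5 days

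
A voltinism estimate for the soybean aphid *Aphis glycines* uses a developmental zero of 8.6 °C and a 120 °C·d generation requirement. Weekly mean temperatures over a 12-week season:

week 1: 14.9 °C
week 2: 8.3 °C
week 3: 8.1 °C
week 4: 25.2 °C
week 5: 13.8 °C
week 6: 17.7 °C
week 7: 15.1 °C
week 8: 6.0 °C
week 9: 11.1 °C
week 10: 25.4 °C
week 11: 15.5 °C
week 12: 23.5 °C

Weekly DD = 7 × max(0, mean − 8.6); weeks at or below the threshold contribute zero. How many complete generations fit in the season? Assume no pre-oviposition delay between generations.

Weekly DD (7 × max(0, T̄ − 8.6)): 44.1, 0.0, 0.0, 116.2, 36.4, 63.7, 45.5, 0.0, 17.5, 117.6, 48.3, 104.3.
Season total = 593.6 DD.
Complete generations = ⌊593.6 / 120⌋ = 4.

4 generations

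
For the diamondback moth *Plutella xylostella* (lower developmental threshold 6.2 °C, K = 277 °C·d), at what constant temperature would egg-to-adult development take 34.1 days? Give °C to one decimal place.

Required daily accumulation = 277 / 34.1 = 8.123 DD/day.
T = T_base + 8.123 = 6.2 + 8.123 = 14.323 ≈ 14.3 °C.

14.3 °C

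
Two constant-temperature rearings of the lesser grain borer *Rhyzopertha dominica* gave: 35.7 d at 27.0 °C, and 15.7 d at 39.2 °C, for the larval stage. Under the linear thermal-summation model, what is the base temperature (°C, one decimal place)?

Under the model K = D·(T − T_b), so D₁·(T₁ − T_b) = D₂·(T₂ − T_b).
35.7·(27.0 − T_b) = 15.7·(39.2 − T_b)
T_b = (35.7·27.0 − 15.7·39.2) / (35.7 − 15.7) = 348.46 / 20.0 = 17.423 °C ≈ 17.4 °C.

17.4 °C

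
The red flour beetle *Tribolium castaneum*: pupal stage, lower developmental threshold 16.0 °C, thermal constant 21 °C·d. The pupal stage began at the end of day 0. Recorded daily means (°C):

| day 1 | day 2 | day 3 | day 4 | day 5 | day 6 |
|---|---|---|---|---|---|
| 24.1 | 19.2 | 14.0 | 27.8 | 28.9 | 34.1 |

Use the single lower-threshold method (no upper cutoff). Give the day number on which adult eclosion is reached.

day 4

Daily DD above 16.0 °C: 8.1, 3.2, 0.0, 11.8, 12.9, 18.1.
Cumulative: 8.1, 11.3, 11.3, 23.1, 36.0, 54.1.
The total first reaches 21 DD on day 4.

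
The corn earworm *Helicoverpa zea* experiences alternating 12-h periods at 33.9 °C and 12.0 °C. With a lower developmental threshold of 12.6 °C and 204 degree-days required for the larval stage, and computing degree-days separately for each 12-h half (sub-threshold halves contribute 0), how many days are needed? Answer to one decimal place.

Day half: max(0, 33.9 − 12.6) × 0.5 = 21.3 × 0.5 = 10.65 DD.
Night half: max(0, 12.0 − 12.6) × 0.5 = 0.0 × 0.5 = 0.00 DD.
Per 24 h: 10.65 DD/day.
Duration = 204 / 10.65 = 19.155 ≈ 19.2 days.

19.2 days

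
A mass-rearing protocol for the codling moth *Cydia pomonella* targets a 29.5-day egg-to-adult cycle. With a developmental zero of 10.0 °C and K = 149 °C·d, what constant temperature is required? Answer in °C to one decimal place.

15.1 °C

Required daily accumulation = 149 / 29.5 = 5.051 DD/day.
T = T_base + 5.051 = 10.0 + 5.051 = 15.051 ≈ 15.1 °C.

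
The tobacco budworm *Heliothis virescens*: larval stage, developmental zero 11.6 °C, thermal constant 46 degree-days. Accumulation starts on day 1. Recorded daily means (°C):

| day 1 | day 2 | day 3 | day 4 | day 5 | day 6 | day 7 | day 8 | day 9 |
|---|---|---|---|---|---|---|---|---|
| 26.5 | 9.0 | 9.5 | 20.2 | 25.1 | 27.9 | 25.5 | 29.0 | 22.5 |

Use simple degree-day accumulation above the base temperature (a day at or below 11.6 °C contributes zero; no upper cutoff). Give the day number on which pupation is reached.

day 6

Daily DD above 11.6 °C: 14.9, 0.0, 0.0, 8.6, 13.5, 16.3, 13.9, 17.4, 10.9.
Cumulative: 14.9, 14.9, 14.9, 23.5, 37.0, 53.3, 67.2, 84.6, 95.5.
The total first reaches 46 DD on day 6.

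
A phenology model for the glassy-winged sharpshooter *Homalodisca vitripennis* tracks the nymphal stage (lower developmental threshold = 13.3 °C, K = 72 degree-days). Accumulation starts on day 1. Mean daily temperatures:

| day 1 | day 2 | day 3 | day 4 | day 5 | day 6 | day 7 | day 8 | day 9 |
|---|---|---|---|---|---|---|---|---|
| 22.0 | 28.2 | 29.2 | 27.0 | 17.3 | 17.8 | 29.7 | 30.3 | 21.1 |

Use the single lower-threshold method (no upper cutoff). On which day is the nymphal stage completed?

day 7

Daily DD above 13.3 °C: 8.7, 14.9, 15.9, 13.7, 4.0, 4.5, 16.4, 17.0, 7.8.
Cumulative: 8.7, 23.6, 39.5, 53.2, 57.2, 61.7, 78.1, 95.1, 102.9.
The total first reaches 72 DD on day 7.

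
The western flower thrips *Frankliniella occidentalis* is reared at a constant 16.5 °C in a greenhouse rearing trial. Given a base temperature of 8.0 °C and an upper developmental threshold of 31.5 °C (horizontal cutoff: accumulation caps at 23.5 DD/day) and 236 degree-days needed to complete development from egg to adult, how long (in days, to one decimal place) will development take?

27.8 days

Daily accumulation = 16.5 − 8.0 = 8.5 DD/day.
Duration = 236 / 8.5 = 27.765 ≈ 27.8 days.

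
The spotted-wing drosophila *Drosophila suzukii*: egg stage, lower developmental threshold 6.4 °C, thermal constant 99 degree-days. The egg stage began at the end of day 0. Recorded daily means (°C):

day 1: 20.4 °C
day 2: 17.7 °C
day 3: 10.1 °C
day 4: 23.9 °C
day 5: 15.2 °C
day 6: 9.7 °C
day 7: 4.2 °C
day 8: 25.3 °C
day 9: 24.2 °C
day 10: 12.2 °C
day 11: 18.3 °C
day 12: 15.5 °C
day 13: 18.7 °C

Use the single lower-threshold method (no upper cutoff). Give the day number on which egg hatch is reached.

Daily DD above 6.4 °C: 14.0, 11.3, 3.7, 17.5, 8.8, 3.3, 0.0, 18.9, 17.8, 5.8, 11.9, 9.1, 12.3.
Cumulative: 14.0, 25.3, 29.0, 46.5, 55.3, 58.6, 58.6, 77.5, 95.3, 101.1, 113.0, 122.1, 134.4.
The total first reaches 99 DD on day 10.

day 10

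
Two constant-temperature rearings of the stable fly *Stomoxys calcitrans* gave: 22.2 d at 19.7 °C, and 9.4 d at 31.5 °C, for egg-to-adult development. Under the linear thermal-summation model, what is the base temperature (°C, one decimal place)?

Linear rate model ⇒ the product D·(T − T_b) is constant across temperatures.
22.2·(19.7 − T_b) = 9.4·(31.5 − T_b)
T_b = (22.2·19.7 − 9.4·31.5) / (22.2 − 9.4) = 141.24 / 12.8 = 11.034 °C ≈ 11.0 °C.

11.0 °C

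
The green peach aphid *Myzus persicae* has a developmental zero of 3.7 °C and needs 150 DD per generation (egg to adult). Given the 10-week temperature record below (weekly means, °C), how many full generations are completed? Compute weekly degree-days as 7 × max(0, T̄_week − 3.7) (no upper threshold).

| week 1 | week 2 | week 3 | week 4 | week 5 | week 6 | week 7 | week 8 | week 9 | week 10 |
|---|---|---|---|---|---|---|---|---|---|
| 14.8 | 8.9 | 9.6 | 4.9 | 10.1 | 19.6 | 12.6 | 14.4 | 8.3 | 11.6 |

Weekly DD (7 × max(0, T̄ − 3.7)): 77.7, 36.4, 41.3, 8.4, 44.8, 111.3, 62.3, 74.9, 32.2, 55.3.
Season total = 544.6 DD.
Complete generations = ⌊544.6 / 150⌋ = 3.

3 generations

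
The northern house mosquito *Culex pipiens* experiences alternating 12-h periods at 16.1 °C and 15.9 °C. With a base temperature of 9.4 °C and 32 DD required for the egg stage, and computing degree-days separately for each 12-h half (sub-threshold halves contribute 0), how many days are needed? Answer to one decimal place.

Day half: max(0, 16.1 − 9.4) × 0.5 = 6.7 × 0.5 = 3.35 DD.
Night half: max(0, 15.9 − 9.4) × 0.5 = 6.5 × 0.5 = 3.25 DD.
Per 24 h: 6.60 DD/day.
Duration = 32 / 6.60 = 4.848 ≈ 4.8 days.

4.8 days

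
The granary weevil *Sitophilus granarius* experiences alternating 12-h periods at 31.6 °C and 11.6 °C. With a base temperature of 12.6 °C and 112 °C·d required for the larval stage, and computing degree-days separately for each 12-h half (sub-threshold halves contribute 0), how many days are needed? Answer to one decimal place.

11.8 days

Day half: max(0, 31.6 − 12.6) × 0.5 = 19.0 × 0.5 = 9.50 DD.
Night half: max(0, 11.6 − 12.6) × 0.5 = 0.0 × 0.5 = 0.00 DD.
Per 24 h: 9.50 DD/day.
Duration = 112 / 9.50 = 11.789 ≈ 11.8 days.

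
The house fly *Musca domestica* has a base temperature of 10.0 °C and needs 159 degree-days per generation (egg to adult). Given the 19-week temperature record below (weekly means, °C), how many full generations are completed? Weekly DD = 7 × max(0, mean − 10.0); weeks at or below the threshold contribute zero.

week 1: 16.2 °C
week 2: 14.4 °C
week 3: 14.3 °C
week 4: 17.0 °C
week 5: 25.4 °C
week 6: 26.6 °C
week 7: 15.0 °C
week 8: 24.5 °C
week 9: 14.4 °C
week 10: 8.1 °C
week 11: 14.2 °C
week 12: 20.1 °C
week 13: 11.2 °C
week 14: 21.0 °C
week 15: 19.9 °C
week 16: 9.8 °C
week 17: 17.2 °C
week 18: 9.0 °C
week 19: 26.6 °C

6 generations

Weekly DD (7 × max(0, T̄ − 10.0)): 43.4, 30.8, 30.1, 49.0, 107.8, 116.2, 35.0, 101.5, 30.8, 0.0, 29.4, 70.7, 8.4, 77.0, 69.3, 0.0, 50.4, 0.0, 116.2.
Season total = 966.0 DD.
Complete generations = ⌊966.0 / 159⌋ = 6.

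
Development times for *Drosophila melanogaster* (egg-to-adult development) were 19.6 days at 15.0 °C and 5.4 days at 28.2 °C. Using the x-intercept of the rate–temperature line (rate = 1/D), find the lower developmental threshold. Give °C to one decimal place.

10.0 °C

Under the model K = D·(T − T_b), so D₁·(T₁ − T_b) = D₂·(T₂ − T_b).
19.6·(15.0 − T_b) = 5.4·(28.2 − T_b)
T_b = (19.6·15.0 − 5.4·28.2) / (19.6 − 5.4) = 141.72 / 14.2 = 9.980 °C ≈ 10.0 °C.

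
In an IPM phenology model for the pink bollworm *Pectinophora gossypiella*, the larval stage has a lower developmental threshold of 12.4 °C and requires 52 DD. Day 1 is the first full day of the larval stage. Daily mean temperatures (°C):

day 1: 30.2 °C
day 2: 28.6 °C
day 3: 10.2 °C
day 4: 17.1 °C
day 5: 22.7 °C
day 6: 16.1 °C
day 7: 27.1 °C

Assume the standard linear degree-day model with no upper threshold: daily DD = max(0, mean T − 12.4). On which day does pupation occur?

day 6

Daily DD above 12.4 °C: 17.8, 16.2, 0.0, 4.7, 10.3, 3.7, 14.7.
Cumulative: 17.8, 34.0, 34.0, 38.7, 49.0, 52.7, 67.4.
The total first reaches 52 DD on day 6.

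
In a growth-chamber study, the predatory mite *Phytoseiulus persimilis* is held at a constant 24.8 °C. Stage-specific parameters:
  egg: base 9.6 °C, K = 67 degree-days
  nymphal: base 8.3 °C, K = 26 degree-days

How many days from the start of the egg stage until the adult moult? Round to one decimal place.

egg: 67 / (24.8 − 9.6) = 67 / 15.2 = 4.408 d.
nymphal: 26 / (24.8 − 8.3) = 26 / 16.5 = 1.576 d.
Sum = 5.984 ≈ 6.0 days.

6.0 days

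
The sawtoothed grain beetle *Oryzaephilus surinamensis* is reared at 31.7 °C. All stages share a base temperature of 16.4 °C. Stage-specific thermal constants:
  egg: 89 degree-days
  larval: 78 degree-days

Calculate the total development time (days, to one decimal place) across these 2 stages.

Daily accumulation at 31.7 °C = 31.7 − 16.4 = 15.3 DD/day.
Total K = 89 + 78 = 167 DD.
Total duration = 167 / 15.3 = 10.915 ≈ 10.9 days.

10.9 days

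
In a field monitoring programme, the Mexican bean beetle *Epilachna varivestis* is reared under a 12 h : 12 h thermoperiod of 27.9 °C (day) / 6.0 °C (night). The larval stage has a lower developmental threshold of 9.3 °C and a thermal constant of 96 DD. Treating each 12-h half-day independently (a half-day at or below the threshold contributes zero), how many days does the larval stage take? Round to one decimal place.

Day half: max(0, 27.9 − 9.3) × 0.5 = 18.6 × 0.5 = 9.30 DD.
Night half: max(0, 6.0 − 9.3) × 0.5 = 0.0 × 0.5 = 0.00 DD.
Per 24 h: 9.30 DD/day.
Duration = 96 / 9.30 = 10.323 ≈ 10.3 days.

10.3 days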